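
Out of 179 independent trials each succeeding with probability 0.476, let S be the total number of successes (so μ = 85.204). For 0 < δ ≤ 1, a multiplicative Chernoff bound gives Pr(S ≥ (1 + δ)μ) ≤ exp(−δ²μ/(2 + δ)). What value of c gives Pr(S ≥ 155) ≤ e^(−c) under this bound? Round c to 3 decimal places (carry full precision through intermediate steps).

20.281

Write 155 = (1 + δ)μ, so δ = 155/85.204 − 1 = 0.8191634…
Then the exponent is δ²μ/(2 + δ) = (155 − μ)² / (μ·(2 + δ)) = 20.280602.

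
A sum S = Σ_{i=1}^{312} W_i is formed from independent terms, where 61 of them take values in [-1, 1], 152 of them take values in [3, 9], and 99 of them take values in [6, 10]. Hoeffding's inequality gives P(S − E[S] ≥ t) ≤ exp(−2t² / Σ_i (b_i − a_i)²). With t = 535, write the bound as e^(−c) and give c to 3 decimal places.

Σ(b_i − a_i)² = 61·2² + 152·6² + 99·4² = 7300.
c = 2t² / 7300 = 2·535² / 7300 = 78.4178.

78.418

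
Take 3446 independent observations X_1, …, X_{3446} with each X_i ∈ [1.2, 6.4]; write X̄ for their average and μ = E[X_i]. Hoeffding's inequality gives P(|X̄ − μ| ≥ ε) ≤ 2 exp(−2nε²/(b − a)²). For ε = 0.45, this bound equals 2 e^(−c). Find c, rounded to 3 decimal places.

51.614

c = 2nε²/(b − a)² = 2·3446·0.45² / 5.2² = 51.6135.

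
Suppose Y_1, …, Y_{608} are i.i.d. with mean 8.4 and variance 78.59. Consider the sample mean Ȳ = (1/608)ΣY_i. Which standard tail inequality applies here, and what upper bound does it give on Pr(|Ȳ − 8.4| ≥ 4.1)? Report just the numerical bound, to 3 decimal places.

0.008

With mean and variance of each term known, Chebyshev's inequality bounds the deviation of the sum (or sample mean).
Var(Ȳ) = Var(Y_i)/n = 78.59/608 = 0.12926.
Chebyshev: Pr(|Ȳ − 8.4| ≥ 4.1) ≤ Var(Ȳ)/(4.1)² = 78.59/(608·4.1²) = 0.0077.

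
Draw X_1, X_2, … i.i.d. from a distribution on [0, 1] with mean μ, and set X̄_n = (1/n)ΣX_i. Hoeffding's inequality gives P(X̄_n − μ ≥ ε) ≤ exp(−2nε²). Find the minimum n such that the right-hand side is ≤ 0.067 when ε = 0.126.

Require exp(−2nε²) ≤ 0.067, i.e. 2nε² ≥ ln(1/0.067) = 2.703063.
So n ≥ 2.703063 / (2·0.126²) = 85.130.
The smallest integer n is 86.

86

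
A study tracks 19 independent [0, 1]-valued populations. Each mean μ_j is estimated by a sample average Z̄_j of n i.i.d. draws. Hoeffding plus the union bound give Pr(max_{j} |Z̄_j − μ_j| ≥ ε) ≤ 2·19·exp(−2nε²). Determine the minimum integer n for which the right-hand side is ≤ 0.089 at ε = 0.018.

Need 2·19·exp(−2nε²) ≤ 0.089, i.e. exp(−2nε²) ≤ 0.089/38.
So 2nε² ≥ ln(38/0.089) = 6.056705.
Hence n ≥ 6.056705/(2·0.018²) = 9346.767.
The smallest integer n is 9347.

9347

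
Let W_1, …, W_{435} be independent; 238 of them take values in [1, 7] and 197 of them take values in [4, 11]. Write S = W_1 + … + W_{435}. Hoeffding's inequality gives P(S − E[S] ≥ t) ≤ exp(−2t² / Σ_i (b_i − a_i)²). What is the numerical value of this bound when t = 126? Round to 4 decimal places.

Σ(b_i − a_i)² = 238·6² + 197·7² = 18221.
Exponent = 2·126² / 18221 = 1.74260.
Bound = exp(−1.74260) = 0.17506.

0.1751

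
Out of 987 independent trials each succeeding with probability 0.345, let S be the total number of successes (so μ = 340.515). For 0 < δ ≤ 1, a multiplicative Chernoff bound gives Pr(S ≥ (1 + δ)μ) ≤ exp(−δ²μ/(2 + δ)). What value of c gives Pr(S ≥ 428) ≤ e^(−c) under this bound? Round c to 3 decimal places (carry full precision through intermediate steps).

9.959

Write 428 = (1 + δ)μ, so δ = 428/340.515 − 1 = 0.2569197…
Then the exponent is δ²μ/(2 + δ) = (428 − μ)² / (μ·(2 + δ)) = 9.958980.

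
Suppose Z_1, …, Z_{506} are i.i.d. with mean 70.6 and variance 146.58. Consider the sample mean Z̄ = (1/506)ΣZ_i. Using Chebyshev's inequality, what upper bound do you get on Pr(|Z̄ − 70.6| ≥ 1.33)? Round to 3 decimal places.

0.164

Var(Z̄) = Var(Z_i)/n = 146.58/506 = 0.28968.
Chebyshev: Pr(|Z̄ − 70.6| ≥ 1.33) ≤ Var(Z̄)/(1.33)² = 146.58/(506·1.33²) = 0.1638.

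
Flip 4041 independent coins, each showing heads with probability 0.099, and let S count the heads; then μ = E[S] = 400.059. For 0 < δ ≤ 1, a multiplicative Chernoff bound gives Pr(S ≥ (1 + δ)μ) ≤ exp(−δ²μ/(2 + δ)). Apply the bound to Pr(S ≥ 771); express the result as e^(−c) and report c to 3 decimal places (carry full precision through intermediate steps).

117.498

Write 771 = (1 + δ)μ, so δ = 771/400.059 − 1 = 0.9272157…
Then the exponent is δ²μ/(2 + δ) = (771 − μ)² / (μ·(2 + δ)) = 117.498115.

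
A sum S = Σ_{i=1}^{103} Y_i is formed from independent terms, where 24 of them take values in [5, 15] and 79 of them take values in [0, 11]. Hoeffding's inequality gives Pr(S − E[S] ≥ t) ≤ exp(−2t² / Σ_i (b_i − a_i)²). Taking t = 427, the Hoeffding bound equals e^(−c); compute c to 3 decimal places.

30.492

Σ(b_i − a_i)² = 24·10² + 79·11² = 11959.
c = 2t² / 11959 = 2·427² / 11959 = 30.4923.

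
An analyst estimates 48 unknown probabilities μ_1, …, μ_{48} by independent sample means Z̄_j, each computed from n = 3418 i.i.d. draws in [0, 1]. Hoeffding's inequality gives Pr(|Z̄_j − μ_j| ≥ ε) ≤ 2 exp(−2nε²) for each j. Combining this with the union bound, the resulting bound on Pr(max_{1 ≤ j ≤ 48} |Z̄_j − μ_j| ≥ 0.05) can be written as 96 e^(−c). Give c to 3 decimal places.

17.090

Union bound over the 48 events: Pr(max_{1 ≤ j ≤ 48} |Z̄_j − μ_j| ≥ 0.05) ≤ 48·2·exp(−2nε²) = 96 exp(−2·3418·0.05²).
So c = 2·3418·0.05² = 17.0900.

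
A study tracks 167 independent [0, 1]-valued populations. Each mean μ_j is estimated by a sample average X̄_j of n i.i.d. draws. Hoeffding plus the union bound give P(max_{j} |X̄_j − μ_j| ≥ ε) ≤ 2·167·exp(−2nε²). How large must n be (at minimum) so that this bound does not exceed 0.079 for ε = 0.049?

1739

Need 2·167·exp(−2nε²) ≤ 0.079, i.e. exp(−2nε²) ≤ 0.079/334.
So 2nε² ≥ ln(334/0.079) = 8.349448.
Hence n ≥ 8.349448/(2·0.049²) = 1738.744.
The smallest integer n is 1739.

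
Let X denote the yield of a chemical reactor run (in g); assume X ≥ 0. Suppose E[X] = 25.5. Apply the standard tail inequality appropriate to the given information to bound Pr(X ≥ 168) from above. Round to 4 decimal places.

Only the mean of a non-negative variable is known, so Markov's inequality is the applicable tail bound.
Markov's inequality: for a non-negative random variable, Pr(X ≥ a) ≤ E[X]/a.
Here E[X] = 25.5 and a = 168, so the bound is 25.5/168 = 0.1518.

0.1518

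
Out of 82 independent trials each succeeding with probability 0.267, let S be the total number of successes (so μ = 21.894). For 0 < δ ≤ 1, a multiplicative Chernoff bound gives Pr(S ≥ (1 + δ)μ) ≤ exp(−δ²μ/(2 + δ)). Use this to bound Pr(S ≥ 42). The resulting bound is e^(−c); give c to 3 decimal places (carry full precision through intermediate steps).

Write 42 = (1 + δ)μ, so δ = 42/21.894 − 1 = 0.9183338…
Then the exponent is δ²μ/(2 + δ) = (42 − μ)² / (μ·(2 + δ)) = 6.326904.

6.327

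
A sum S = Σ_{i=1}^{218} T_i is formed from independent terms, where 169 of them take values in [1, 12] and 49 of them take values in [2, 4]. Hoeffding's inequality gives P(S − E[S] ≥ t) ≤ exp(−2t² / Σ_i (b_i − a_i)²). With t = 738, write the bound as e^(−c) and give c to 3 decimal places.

52.763

Σ(b_i − a_i)² = 169·11² + 49·2² = 20645.
c = 2t² / 20645 = 2·738² / 20645 = 52.7628.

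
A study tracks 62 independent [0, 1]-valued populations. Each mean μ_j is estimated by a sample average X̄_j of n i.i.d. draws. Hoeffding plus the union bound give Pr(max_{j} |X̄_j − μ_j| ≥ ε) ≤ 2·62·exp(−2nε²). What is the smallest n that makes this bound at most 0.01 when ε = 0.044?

Need 2·62·exp(−2nε²) ≤ 0.01, i.e. exp(−2nε²) ≤ 0.01/124.
So 2nε² ≥ ln(124/0.01) = 9.425452.
Hence n ≥ 9.425452/(2·0.044²) = 2434.259.
The smallest integer n is 2435.

2435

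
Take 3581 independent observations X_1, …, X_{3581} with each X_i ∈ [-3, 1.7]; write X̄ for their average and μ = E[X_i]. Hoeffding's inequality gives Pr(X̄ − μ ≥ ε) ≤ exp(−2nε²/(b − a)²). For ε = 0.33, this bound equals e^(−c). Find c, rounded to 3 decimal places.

c = 2nε²/(b − a)² = 2·3581·0.33² / 4.7² = 35.3075.

35.307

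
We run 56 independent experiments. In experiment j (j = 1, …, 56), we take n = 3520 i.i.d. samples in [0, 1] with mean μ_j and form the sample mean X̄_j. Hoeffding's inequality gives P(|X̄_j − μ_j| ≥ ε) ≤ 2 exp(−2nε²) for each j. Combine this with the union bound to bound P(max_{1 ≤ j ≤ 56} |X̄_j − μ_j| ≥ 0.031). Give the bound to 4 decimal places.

0.1291

Per-experiment Hoeffding bound: 2·exp(−2·3520·0.031²) = 2·exp(−6.76544) = 0.0023059.
Union bound over 56 events: 56·0.0023059 = 0.12913.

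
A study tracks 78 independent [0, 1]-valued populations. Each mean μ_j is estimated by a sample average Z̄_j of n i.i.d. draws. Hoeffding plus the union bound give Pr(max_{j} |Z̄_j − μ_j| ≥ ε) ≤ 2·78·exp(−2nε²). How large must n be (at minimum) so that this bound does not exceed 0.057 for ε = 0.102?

Need 2·78·exp(−2nε²) ≤ 0.057, i.e. exp(−2nε²) ≤ 0.057/156.
So 2nε² ≥ ln(156/0.057) = 7.914560.
Hence n ≥ 7.914560/(2·0.102²) = 380.361.
The smallest integer n is 381.

381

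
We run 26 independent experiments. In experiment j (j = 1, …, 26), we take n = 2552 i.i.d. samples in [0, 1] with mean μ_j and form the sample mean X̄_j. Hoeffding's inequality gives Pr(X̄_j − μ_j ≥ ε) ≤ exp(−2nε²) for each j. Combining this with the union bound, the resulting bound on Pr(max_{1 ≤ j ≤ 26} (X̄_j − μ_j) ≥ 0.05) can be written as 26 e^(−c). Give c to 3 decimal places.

12.760

Union bound over the 26 events: Pr(max_{1 ≤ j ≤ 26} (X̄_j − μ_j) ≥ 0.05) ≤ 26·exp(−2nε²) = 26 exp(−2·2552·0.05²).
So c = 2·2552·0.05² = 12.7600.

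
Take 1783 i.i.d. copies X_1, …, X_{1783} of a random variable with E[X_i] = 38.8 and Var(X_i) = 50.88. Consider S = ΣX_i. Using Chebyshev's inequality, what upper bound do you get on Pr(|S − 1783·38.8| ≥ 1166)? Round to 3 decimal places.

0.067

Var(S) = n·Var(X_i) = 1783·50.88 = 90719.04.
Chebyshev: Pr(|S − 1783·38.8| ≥ 1166) ≤ Var(S)/1166² = 90719.04/1359556 = 0.0667.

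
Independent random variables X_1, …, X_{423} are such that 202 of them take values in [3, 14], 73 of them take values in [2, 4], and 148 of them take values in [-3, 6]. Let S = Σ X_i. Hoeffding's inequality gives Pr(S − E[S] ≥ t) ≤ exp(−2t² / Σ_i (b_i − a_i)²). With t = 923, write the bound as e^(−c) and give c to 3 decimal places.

46.399

Σ(b_i − a_i)² = 202·11² + 73·2² + 148·9² = 36722.
c = 2t² / 36722 = 2·923² / 36722 = 46.3988.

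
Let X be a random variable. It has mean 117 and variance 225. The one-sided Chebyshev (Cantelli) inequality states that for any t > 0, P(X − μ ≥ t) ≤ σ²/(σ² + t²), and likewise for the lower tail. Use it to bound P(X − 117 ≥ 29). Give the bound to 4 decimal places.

0.2111

Here σ² = 225 and t = 29, so σ² + t² = 1066.
Cantelli's bound: 225/1066 = 0.2111.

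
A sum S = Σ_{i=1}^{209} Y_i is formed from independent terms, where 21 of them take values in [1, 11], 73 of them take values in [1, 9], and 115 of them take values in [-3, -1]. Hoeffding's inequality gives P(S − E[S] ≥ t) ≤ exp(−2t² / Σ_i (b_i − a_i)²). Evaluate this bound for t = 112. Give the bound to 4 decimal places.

0.0311

Σ(b_i − a_i)² = 21·10² + 73·8² + 115·2² = 7232.
Exponent = 2·112² / 7232 = 3.46903.
Bound = exp(−3.46903) = 0.03115.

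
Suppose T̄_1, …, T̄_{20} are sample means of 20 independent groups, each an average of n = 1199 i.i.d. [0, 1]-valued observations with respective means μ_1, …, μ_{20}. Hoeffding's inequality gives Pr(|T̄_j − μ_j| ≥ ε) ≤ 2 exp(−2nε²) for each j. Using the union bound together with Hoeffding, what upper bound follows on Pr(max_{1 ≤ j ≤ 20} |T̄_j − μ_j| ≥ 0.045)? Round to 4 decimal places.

Per-experiment Hoeffding bound: 2·exp(−2·1199·0.045²) = 2·exp(−4.85595) = 0.015564.
Union bound over 20 events: 20·0.015564 = 0.31128.

0.3113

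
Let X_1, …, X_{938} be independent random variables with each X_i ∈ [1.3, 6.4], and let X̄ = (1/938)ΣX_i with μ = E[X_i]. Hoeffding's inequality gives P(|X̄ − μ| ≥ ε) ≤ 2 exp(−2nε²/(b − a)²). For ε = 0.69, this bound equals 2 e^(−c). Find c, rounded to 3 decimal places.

34.339

c = 2nε²/(b − a)² = 2·938·0.69² / 5.1² = 34.3392.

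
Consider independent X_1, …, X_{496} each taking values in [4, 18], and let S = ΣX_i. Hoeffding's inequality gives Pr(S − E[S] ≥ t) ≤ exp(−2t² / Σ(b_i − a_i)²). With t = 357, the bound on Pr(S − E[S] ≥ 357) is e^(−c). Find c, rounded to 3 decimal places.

2.622

Σ(b_i − a_i)² = 496·(14)² = 97216.
c = 2t²/97216 = 2·357²/97216 = 2.6220.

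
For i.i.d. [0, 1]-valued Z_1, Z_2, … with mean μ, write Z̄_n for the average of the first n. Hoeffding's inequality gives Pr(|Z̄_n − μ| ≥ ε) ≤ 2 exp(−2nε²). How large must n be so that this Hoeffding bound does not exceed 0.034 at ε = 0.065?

483

Require 2·exp(−2nε²) ≤ 0.034, i.e. 2nε² ≥ ln(2/0.034) = 4.074542.
So n ≥ 4.074542 / (2·0.065²) = 482.194.
The smallest integer n is 483.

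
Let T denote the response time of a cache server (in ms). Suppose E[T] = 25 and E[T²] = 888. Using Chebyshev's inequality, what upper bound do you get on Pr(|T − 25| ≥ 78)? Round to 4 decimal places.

Var(T) = E[T²] − (E[T])² = 888 − 625 = 263.
Chebyshev's inequality: Pr(|T − μ| ≥ t) ≤ Var(T)/t² = 263/6084 = 0.0432.

0.0432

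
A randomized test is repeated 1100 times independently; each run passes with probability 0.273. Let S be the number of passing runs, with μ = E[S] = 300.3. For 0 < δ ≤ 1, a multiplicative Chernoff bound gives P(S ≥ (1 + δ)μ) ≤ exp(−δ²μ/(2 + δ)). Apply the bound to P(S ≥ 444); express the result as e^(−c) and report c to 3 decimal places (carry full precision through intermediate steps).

Write 444 = (1 + δ)μ, so δ = 444/300.3 − 1 = 0.4785215…
Then the exponent is δ²μ/(2 + δ) = (444 − μ)² / (μ·(2 + δ)) = 27.743773.

27.744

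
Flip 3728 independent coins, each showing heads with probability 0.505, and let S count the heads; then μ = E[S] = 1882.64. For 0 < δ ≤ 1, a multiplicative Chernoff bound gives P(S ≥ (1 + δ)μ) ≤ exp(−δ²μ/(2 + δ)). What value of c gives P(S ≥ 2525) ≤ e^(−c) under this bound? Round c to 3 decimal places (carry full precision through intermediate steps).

Write 2525 = (1 + δ)μ, so δ = 2525/1882.64 − 1 = 0.3412017…
Then the exponent is δ²μ/(2 + δ) = (2525 − μ)² / (μ·(2 + δ)) = 93.616169.

93.616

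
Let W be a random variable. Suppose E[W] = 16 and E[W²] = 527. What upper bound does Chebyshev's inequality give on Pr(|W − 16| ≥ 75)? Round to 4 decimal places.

0.0482

Var(W) = E[W²] − (E[W])² = 527 − 256 = 271.
Chebyshev's inequality: Pr(|W − μ| ≥ t) ≤ Var(W)/t² = 271/5625 = 0.0482.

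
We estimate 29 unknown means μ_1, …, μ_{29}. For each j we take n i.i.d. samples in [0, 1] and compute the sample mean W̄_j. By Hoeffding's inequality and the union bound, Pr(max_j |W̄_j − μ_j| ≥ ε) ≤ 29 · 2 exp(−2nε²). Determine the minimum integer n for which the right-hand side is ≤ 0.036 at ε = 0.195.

98

Need 2·29·exp(−2nε²) ≤ 0.036, i.e. exp(−2nε²) ≤ 0.036/58.
So 2nε² ≥ ln(58/0.036) = 7.384679.
Hence n ≥ 7.384679/(2·0.195²) = 97.103.
The smallest integer n is 98.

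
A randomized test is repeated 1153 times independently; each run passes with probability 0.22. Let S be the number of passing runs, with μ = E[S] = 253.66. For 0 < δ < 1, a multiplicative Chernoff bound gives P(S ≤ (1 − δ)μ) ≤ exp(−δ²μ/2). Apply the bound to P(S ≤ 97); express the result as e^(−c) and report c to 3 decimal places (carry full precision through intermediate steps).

48.376

Write 97 = (1 − δ)μ, so δ = 1 − 97/253.66 = 0.6175984…
Then the exponent is δ²μ/2 = (μ − 97)²/(2μ) = 48.376480.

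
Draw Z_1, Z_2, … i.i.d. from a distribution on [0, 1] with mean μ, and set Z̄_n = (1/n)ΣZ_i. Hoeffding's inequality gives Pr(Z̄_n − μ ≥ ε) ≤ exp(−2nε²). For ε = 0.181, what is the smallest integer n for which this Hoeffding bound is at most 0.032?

53

Require exp(−2nε²) ≤ 0.032, i.e. 2nε² ≥ ln(1/0.032) = 3.442019.
So n ≥ 3.442019 / (2·0.181²) = 52.532.
The smallest integer n is 53.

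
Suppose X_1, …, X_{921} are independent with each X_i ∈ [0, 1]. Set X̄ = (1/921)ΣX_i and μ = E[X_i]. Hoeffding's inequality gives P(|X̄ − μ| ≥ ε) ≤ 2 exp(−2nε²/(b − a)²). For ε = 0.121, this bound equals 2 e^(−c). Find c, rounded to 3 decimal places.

c = 2nε²/(b − a)² = 2·921·0.121² / 1² = 26.9687.

26.969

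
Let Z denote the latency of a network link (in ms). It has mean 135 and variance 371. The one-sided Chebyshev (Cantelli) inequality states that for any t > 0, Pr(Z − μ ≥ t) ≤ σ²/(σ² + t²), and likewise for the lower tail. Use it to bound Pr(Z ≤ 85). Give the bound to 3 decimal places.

Here σ² = 371 and t = 50, so σ² + t² = 2871.
Cantelli's bound: 371/2871 = 0.1292.

0.129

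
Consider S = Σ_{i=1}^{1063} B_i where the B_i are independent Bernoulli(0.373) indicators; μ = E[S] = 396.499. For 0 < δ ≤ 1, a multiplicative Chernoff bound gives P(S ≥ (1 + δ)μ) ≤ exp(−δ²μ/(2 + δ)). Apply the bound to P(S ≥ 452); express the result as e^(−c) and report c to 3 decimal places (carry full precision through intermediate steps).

3.630

Write 452 = (1 + δ)μ, so δ = 452/396.499 − 1 = 0.1399777…
Then the exponent is δ²μ/(2 + δ) = (452 − μ)² / (μ·(2 + δ)) = 3.630365.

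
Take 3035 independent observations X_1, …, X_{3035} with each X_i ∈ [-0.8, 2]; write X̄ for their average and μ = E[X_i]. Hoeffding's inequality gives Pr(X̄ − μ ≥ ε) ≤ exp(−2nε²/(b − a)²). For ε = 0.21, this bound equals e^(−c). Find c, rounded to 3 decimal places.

34.144

c = 2nε²/(b − a)² = 2·3035·0.21² / 2.8² = 34.1437.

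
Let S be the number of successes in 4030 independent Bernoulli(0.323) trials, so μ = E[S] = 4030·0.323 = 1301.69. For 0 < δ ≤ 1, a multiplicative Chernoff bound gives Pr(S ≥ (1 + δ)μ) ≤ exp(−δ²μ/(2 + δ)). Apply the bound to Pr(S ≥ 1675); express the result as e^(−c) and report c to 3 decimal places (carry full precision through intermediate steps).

Write 1675 = (1 + δ)μ, so δ = 1675/1301.69 − 1 = 0.2867887…
Then the exponent is δ²μ/(2 + δ) = (1675 − μ)² / (μ·(2 + δ)) = 46.817222.

46.817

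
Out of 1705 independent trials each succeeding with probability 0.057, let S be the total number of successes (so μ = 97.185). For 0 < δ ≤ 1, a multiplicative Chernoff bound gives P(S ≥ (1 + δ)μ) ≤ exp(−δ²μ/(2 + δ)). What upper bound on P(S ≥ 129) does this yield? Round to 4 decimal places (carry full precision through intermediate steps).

0.0114

Write 129 = (1 + δ)μ, so δ = 129/97.185 − 1 = 0.3273653…
Then the exponent is δ²μ/(2 + δ) = (129 − μ)² / (μ·(2 + δ)) = 4.475072.
Bound = exp(−4.475072) = 0.01139.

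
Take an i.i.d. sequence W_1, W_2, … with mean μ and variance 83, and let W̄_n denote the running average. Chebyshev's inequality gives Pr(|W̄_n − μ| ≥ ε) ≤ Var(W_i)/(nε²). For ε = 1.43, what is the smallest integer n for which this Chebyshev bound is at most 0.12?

Require 83/(n·1.43²) ≤ 0.12, i.e. n ≥ 83/(0.12·1.43²) = 338.240.
The smallest integer n is 339.

339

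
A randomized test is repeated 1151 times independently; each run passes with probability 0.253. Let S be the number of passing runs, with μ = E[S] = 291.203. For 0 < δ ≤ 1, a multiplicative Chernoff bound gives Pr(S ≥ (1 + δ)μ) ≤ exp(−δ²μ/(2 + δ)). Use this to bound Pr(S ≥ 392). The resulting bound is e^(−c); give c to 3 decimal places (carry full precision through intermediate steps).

Write 392 = (1 + δ)μ, so δ = 392/291.203 − 1 = 0.34614…
Then the exponent is δ²μ/(2 + δ) = (392 − μ)² / (μ·(2 + δ)) = 14.871181.

14.871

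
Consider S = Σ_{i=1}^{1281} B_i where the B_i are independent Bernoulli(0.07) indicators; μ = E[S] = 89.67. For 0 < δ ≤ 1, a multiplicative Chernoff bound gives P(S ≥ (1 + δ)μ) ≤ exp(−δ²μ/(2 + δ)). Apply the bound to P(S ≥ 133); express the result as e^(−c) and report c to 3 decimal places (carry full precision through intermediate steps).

Write 133 = (1 + δ)μ, so δ = 133/89.67 − 1 = 0.4832162…
Then the exponent is δ²μ/(2 + δ) = (133 − μ)² / (μ·(2 + δ)) = 8.431710.

8.432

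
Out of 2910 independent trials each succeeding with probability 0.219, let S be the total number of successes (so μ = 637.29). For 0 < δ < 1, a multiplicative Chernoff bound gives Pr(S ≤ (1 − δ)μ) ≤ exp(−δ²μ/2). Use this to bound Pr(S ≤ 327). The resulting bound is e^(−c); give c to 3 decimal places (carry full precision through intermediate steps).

75.539

Write 327 = (1 − δ)μ, so δ = 1 − 327/637.29 = 0.4868898…
Then the exponent is δ²μ/2 = (μ − 327)²/(2μ) = 75.538518.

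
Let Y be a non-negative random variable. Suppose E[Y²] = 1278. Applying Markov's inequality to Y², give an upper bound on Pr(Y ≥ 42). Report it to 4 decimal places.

Since Y ≥ 0, the event {Y ≥ 42} is the same as {Y² ≥ 1764}.
Markov's inequality applied to Y² gives Pr(Y² ≥ 1764) ≤ E[Y²]/1764 = 1278/1764 = 0.7245.

0.7245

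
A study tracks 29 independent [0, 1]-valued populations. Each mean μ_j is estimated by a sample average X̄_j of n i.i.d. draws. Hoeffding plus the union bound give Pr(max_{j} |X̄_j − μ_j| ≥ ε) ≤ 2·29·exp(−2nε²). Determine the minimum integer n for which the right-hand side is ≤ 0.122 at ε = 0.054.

Need 2·29·exp(−2nε²) ≤ 0.122, i.e. exp(−2nε²) ≤ 0.122/58.
So 2nε² ≥ ln(58/0.122) = 6.164177.
Hence n ≥ 6.164177/(2·0.054²) = 1056.958.
The smallest integer n is 1057.

1057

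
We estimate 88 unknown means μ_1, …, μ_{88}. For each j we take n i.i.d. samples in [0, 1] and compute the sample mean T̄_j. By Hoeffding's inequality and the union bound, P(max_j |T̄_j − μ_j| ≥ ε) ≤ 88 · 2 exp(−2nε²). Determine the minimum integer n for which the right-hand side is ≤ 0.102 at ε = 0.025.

5963

Need 2·88·exp(−2nε²) ≤ 0.102, i.e. exp(−2nε²) ≤ 0.102/176.
So 2nε² ≥ ln(176/0.102) = 7.453266.
Hence n ≥ 7.453266/(2·0.025²) = 5962.613.
The smallest integer n is 5963.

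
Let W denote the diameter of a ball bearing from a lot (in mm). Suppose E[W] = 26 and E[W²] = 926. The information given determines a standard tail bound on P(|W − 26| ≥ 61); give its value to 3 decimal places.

The first two moments determine the variance, so Chebyshev's inequality is the sharpest standard bound available.
Var(W) = E[W²] − (E[W])² = 926 − 676 = 250.
Chebyshev's inequality: P(|W − μ| ≥ t) ≤ Var(W)/t² = 250/3721 = 0.0672.

0.067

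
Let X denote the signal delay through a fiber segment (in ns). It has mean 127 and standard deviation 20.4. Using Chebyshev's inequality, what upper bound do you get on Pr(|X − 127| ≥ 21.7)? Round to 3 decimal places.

Chebyshev: Pr(|X − μ| ≥ t) ≤ Var(X)/t².
Var(X) = σ² = 20.4² = 416.16.
Bound = 416.16 / 470.89 = 0.8838.

0.884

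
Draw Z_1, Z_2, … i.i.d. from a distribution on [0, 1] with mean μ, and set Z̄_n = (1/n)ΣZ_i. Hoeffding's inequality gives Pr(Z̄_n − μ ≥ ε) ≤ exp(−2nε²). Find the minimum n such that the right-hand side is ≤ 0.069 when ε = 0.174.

Require exp(−2nε²) ≤ 0.069, i.e. 2nε² ≥ ln(1/0.069) = 2.673649.
So n ≥ 2.673649 / (2·0.174²) = 44.155.
The smallest integer n is 45.

45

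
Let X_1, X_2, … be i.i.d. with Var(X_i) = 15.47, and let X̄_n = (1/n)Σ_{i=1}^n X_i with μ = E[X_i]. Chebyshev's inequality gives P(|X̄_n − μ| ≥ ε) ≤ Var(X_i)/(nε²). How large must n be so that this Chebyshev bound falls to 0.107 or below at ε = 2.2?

Require 15.47/(n·2.2²) ≤ 0.107, i.e. n ≥ 15.47/(0.107·2.2²) = 29.872.
The smallest integer n is 30.

30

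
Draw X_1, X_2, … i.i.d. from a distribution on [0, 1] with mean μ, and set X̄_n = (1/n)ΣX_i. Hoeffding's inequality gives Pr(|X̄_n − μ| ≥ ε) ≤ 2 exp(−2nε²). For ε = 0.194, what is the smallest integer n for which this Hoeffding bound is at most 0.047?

50

Require 2·exp(−2nε²) ≤ 0.047, i.e. 2nε² ≥ ln(2/0.047) = 3.750755.
So n ≥ 3.750755 / (2·0.194²) = 49.829.
The smallest integer n is 50.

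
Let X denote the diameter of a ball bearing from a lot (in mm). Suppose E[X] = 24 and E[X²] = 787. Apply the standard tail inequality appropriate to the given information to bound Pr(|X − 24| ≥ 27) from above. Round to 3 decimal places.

The first two moments determine the variance, so Chebyshev's inequality is the sharpest standard bound available.
Var(X) = E[X²] − (E[X])² = 787 − 576 = 211.
Chebyshev's inequality: Pr(|X − μ| ≥ t) ≤ Var(X)/t² = 211/729 = 0.2894.

0.289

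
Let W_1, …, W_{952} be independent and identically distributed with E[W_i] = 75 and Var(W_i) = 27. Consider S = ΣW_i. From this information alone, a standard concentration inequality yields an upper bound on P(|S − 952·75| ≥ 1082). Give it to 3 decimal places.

0.022

With mean and variance of each term known, Chebyshev's inequality bounds the deviation of the sum (or sample mean).
Var(S) = n·Var(W_i) = 952·27 = 25704.
Chebyshev: P(|S − 952·75| ≥ 1082) ≤ Var(S)/1082² = 25704/1170724 = 0.0220.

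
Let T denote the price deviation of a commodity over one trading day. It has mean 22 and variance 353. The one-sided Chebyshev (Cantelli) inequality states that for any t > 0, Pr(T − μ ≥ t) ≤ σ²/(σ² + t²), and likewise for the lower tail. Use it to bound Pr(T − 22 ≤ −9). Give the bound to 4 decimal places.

0.8134

Here σ² = 353 and t = 9, so σ² + t² = 434.
Cantelli's bound: 353/434 = 0.8134.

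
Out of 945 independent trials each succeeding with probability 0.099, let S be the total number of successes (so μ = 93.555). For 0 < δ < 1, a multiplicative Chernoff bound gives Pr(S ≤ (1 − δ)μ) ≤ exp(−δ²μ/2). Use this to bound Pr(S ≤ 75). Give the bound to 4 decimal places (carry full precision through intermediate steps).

Write 75 = (1 − δ)μ, so δ = 1 − 75/93.555 = 0.1983325…
Then the exponent is δ²μ/2 = (μ − 75)²/(2μ) = 1.840030.
Bound = exp(−1.840030) = 0.15881.

0.1588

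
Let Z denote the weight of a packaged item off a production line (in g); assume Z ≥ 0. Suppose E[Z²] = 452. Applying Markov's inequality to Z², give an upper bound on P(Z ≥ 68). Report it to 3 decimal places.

0.098

Since Z ≥ 0, the event {Z ≥ 68} is the same as {Z² ≥ 4624}.
Markov's inequality applied to Z² gives P(Z² ≥ 4624) ≤ E[Z²]/4624 = 452/4624 = 0.0978.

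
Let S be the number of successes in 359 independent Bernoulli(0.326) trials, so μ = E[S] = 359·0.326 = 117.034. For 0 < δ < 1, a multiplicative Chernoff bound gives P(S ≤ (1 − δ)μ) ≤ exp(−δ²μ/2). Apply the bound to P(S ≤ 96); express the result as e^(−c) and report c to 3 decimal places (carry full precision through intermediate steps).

Write 96 = (1 − δ)μ, so δ = 1 − 96/117.034 = 0.1797255…
Then the exponent is δ²μ/2 = (μ − 96)²/(2μ) = 1.890174.

1.890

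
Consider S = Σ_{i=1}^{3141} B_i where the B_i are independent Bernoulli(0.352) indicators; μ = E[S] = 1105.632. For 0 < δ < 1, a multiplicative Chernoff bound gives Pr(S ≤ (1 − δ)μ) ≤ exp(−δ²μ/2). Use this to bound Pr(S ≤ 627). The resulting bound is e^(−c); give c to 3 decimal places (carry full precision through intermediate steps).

Write 627 = (1 − δ)μ, so δ = 1 − 627/1105.632 = 0.4329035…
Then the exponent is δ²μ/2 = (μ − 627)²/(2μ) = 103.600742.

103.601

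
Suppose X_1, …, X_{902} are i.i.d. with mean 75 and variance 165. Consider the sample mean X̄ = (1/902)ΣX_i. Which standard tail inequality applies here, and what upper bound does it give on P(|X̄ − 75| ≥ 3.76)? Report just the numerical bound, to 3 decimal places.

With mean and variance of each term known, Chebyshev's inequality bounds the deviation of the sum (or sample mean).
Var(X̄) = Var(X_i)/n = 165/902 = 0.18293.
Chebyshev: P(|X̄ − 75| ≥ 3.76) ≤ Var(X̄)/(3.76)² = 165/(902·3.76²) = 0.0129.

0.013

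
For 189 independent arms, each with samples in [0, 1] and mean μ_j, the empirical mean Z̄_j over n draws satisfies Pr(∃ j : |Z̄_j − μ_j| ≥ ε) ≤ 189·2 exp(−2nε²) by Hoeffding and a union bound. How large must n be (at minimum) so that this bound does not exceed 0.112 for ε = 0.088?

525

Need 2·189·exp(−2nε²) ≤ 0.112, i.e. exp(−2nε²) ≤ 0.112/378.
So 2nε² ≥ ln(378/0.112) = 8.124151.
Hence n ≥ 8.124151/(2·0.088²) = 524.545.
The smallest integer n is 525.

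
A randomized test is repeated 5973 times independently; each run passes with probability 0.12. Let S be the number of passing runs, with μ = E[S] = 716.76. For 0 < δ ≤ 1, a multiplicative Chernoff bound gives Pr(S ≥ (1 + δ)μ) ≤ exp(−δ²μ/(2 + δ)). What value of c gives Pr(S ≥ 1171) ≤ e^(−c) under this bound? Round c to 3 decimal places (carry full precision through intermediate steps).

109.301

Write 1171 = (1 + δ)μ, so δ = 1171/716.76 − 1 = 0.6337407…
Then the exponent is δ²μ/(2 + δ) = (1171 − μ)² / (μ·(2 + δ)) = 109.300959.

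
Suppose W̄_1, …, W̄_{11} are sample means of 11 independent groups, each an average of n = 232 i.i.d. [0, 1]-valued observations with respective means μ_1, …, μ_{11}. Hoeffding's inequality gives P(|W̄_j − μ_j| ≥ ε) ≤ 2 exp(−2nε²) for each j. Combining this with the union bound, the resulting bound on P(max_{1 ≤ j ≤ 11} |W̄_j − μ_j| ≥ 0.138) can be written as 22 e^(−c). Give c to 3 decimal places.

Union bound over the 11 events: P(max_{1 ≤ j ≤ 11} |W̄_j − μ_j| ≥ 0.138) ≤ 11·2·exp(−2nε²) = 22 exp(−2·232·0.138²).
So c = 2·232·0.138² = 8.8364.

8.836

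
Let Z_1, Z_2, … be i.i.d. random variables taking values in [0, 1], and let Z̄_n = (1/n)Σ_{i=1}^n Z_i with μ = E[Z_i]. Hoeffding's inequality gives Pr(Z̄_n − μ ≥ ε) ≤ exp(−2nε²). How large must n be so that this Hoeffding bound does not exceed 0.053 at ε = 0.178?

47

Require exp(−2nε²) ≤ 0.053, i.e. 2nε² ≥ ln(1/0.053) = 2.937463.
So n ≥ 2.937463 / (2·0.178²) = 46.356.
The smallest integer n is 47.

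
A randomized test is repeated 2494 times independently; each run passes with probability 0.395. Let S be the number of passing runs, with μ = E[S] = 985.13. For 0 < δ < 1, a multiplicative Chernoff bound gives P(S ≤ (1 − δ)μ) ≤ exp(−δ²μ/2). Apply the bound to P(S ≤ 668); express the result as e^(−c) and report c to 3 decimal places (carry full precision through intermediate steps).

Write 668 = (1 − δ)μ, so δ = 1 − 668/985.13 = 0.3219169…
Then the exponent is δ²μ/2 = (μ − 668)²/(2μ) = 51.044754.

51.045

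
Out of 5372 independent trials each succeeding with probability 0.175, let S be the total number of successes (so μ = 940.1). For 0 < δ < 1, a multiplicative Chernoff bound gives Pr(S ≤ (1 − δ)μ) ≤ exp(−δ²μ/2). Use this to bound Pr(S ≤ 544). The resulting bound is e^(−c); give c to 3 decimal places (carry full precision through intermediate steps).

83.446

Write 544 = (1 − δ)μ, so δ = 1 − 544/940.1 = 0.4213382…
Then the exponent is δ²μ/2 = (μ − 544)²/(2μ) = 83.446022.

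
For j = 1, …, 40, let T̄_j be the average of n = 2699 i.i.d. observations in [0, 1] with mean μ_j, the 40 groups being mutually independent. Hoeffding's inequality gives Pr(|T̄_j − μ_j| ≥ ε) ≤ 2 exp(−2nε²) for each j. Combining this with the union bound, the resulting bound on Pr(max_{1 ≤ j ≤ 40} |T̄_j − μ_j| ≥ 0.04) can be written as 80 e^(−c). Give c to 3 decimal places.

8.637

Union bound over the 40 events: Pr(max_{1 ≤ j ≤ 40} |T̄_j − μ_j| ≥ 0.04) ≤ 40·2·exp(−2nε²) = 80 exp(−2·2699·0.04²).
So c = 2·2699·0.04² = 8.6368.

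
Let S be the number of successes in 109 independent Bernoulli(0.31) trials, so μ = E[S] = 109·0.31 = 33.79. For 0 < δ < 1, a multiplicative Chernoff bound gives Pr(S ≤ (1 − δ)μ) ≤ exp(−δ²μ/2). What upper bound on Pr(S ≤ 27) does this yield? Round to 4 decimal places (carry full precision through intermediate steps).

0.5055

Write 27 = (1 − δ)μ, so δ = 1 − 27/33.79 = 0.200947…
Then the exponent is δ²μ/2 = (μ − 27)²/(2μ) = 0.682215.
Bound = exp(−0.682215) = 0.50550.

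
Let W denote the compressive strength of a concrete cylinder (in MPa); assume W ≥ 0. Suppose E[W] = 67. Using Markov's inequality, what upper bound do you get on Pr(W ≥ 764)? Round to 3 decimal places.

0.088

Markov's inequality: for a non-negative random variable, Pr(W ≥ a) ≤ E[W]/a.
Here E[W] = 67 and a = 764, so the bound is 67/764 = 0.0877.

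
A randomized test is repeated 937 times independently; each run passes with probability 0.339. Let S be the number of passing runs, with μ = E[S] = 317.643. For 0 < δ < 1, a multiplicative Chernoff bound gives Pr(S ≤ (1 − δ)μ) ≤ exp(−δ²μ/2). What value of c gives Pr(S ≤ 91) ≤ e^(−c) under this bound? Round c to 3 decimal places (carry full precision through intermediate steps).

Write 91 = (1 − δ)μ, so δ = 1 − 91/317.643 = 0.7135149…
Then the exponent is δ²μ/2 = (μ − 91)²/(2μ) = 80.856574.

80.857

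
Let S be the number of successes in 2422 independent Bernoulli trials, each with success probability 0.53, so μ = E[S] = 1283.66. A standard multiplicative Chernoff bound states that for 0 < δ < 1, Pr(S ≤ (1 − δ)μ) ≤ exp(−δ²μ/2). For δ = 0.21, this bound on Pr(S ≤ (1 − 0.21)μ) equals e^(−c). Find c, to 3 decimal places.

c = δ²μ/2 = 0.21²·1283.66/2 = 28.3047.

28.305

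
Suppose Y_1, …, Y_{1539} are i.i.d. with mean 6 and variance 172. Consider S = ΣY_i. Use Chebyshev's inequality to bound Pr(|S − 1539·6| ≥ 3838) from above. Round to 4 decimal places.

0.0180

Var(S) = n·Var(Y_i) = 1539·172 = 264708.
Chebyshev: Pr(|S − 1539·6| ≥ 3838) ≤ Var(S)/3838² = 264708/14730244 = 0.0180.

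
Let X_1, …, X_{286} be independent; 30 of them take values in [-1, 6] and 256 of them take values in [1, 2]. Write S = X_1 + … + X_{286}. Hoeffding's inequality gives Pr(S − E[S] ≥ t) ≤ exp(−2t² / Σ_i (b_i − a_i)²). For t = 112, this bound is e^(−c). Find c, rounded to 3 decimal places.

14.535

Σ(b_i − a_i)² = 30·7² + 256·1² = 1726.
c = 2t² / 1726 = 2·112² / 1726 = 14.5353.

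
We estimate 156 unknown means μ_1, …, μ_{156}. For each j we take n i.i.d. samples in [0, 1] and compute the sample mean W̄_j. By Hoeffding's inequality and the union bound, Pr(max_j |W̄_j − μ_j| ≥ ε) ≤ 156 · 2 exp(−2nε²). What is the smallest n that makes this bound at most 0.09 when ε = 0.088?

527

Need 2·156·exp(−2nε²) ≤ 0.09, i.e. exp(−2nε²) ≤ 0.09/312.
So 2nε² ≥ ln(312/0.09) = 8.150949.
Hence n ≥ 8.150949/(2·0.088²) = 526.275.
The smallest integer n is 527.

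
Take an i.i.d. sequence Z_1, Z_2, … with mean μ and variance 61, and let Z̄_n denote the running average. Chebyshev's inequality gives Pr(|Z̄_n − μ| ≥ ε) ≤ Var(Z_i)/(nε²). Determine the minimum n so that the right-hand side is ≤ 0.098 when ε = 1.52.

Require 61/(n·1.52²) ≤ 0.098, i.e. n ≥ 61/(0.098·1.52²) = 269.412.
The smallest integer n is 270.

270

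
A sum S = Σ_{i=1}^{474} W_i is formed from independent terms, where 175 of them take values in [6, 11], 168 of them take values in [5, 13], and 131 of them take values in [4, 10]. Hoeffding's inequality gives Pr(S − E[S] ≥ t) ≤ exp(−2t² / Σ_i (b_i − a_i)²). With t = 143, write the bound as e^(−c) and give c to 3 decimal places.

2.061

Σ(b_i − a_i)² = 175·5² + 168·8² + 131·6² = 19843.
c = 2t² / 19843 = 2·143² / 19843 = 2.0611.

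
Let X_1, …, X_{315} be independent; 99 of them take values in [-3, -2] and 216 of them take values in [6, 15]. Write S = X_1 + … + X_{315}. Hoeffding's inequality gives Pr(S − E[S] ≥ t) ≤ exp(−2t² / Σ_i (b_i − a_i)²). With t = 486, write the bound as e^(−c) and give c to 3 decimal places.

26.848

Σ(b_i − a_i)² = 99·1² + 216·9² = 17595.
c = 2t² / 17595 = 2·486² / 17595 = 26.8481.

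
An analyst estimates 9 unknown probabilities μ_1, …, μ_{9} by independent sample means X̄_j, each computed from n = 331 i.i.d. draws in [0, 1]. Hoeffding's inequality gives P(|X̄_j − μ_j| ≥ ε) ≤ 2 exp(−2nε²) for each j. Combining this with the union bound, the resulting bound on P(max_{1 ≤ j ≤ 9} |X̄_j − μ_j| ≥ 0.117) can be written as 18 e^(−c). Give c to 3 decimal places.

Union bound over the 9 events: P(max_{1 ≤ j ≤ 9} |X̄_j − μ_j| ≥ 0.117) ≤ 9·2·exp(−2nε²) = 18 exp(−2·331·0.117²).
So c = 2·331·0.117² = 9.0621.

9.062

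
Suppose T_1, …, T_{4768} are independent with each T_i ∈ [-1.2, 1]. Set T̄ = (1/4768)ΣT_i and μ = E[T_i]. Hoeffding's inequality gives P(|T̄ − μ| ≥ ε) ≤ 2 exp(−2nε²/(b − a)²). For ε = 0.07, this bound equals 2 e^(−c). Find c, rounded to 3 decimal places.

c = 2nε²/(b − a)² = 2·4768·0.07² / 2.2² = 9.6542.

9.654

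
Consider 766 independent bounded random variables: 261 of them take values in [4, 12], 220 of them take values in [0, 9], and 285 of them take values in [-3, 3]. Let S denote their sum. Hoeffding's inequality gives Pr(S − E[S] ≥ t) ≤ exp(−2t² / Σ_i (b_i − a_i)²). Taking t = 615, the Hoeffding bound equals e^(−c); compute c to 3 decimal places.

Σ(b_i − a_i)² = 261·8² + 220·9² + 285·6² = 44784.
c = 2t² / 44784 = 2·615² / 44784 = 16.8911.

16.891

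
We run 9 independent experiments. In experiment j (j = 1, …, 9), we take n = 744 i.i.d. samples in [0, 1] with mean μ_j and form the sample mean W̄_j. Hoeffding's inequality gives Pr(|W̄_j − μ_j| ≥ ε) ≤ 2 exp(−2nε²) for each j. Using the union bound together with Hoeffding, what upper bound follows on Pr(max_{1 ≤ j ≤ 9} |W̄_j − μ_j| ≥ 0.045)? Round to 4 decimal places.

0.8844

Per-experiment Hoeffding bound: 2·exp(−2·744·0.045²) = 2·exp(−3.01320) = 0.098268.
Union bound over 9 events: 9·0.098268 = 0.88442.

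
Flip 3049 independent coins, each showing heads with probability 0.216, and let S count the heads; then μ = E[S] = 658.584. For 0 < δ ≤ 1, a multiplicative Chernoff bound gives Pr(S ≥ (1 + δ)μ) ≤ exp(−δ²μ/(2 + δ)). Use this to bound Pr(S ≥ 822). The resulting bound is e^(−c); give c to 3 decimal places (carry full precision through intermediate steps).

18.037

Write 822 = (1 + δ)μ, so δ = 822/658.584 − 1 = 0.2481324…
Then the exponent is δ²μ/(2 + δ) = (822 − μ)² / (μ·(2 + δ)) = 18.036659.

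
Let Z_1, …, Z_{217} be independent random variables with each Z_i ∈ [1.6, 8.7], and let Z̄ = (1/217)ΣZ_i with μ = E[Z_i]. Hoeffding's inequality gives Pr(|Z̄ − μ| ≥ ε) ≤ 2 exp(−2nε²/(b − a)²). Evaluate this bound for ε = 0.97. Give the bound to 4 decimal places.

0.0006

Exponent: 2nε²/(b − a)² = 2·217·0.97² / 7.1² = 8.10059.
Bound = 2·exp(−8.10059) = 0.00061.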